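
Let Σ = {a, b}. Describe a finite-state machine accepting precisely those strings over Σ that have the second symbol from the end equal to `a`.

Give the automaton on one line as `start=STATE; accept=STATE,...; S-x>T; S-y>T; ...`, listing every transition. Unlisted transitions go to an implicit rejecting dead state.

start=q0; accept=q3,q4; q0-a>q1; q0-b>q2; q1-a>q3; q1-b>q4; q2-a>q5; q2-b>q6; q3-a>q3; q3-b>q4; q4-a>q5; q4-b>q6; q5-a>q3; q5-b>q4; q6-a>q5; q6-b>q6

Because acceptance depends on a position counted from the end, the machine has to buffer the most recent 2 symbols. Make each state the string of the last up-to-2 symbols read; on input `x` shift the window left and append `x`. Accept when the buffered window has length 2 and begins with `a`.
With 7 states:
        a   b  
>  q0   q1  q2 
   q1   q3  q4 
   q2   q5  q6 
 * q3   q3  q4 
 * q4   q5  q6 
   q5   q3  q4 
   q6   q5  q6 
(> = start, * = accepting)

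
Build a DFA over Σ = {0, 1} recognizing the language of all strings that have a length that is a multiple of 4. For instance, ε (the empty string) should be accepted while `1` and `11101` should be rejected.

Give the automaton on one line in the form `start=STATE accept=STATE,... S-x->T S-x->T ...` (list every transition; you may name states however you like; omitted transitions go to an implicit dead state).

Only the length mod 4 matters, so use a 4-cycle: from any state, every input symbol moves to the next state, wrapping q3 back to q0. Mark q0 accepting.
4 states suffice.
        0   1  
>* q0   q1  q1 
   q1   q2  q2 
   q2   q3  q3 
   q3   q0  q0 
(> = start, * = accepting)

start=q0 accept=q0 q0-0->q1 q0-1->q1 q1-0->q2 q1-1->q2 q2-0->q3 q2-1->q3 q3-0->q0 q3-1->q0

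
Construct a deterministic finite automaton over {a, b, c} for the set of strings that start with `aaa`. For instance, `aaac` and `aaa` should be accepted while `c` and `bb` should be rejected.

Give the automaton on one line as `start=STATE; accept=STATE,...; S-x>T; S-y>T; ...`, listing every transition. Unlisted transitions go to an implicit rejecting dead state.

start=S0; accept=S3; S0-a>S1; S0-b>S4; S0-c>S4; S1-a>S2; S1-b>S4; S1-c>S4; S2-a>S3; S2-b>S4; S2-c>S4; S3-a>S3; S3-b>S3; S3-c>S3; S4-a>S4; S4-b>S4; S4-c>S4

Walk along `aaa` while the input agrees: from S0 take `a` to S1, and so on. Any deviation drops to the rejecting sink S4. Once S3 is reached the prefix is confirmed and every continuation is accepted.
        a   b   c  
>  S0   S1  S4  S4 
   S1   S2  S4  S4 
   S2   S3  S4  S4 
 * S3   S3  S3  S3 
   S4   S4  S4  S4 
(> = start, * = accepting)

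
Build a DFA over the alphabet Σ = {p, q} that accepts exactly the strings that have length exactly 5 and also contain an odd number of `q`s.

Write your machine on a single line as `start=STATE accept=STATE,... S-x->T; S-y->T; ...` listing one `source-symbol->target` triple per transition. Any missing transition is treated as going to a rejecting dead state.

Build one automaton per condition and run them in lockstep. One (7 states) tracks the input length, saturating at 6; the other (2 states) tracks the count of `q`s modulo 2. Each combined state is a pair, one component from each; accept when both components accept.
       p  q 
>  A   B  C 
   B   D  E 
   C   E  D 
   D   F  G 
   E   G  F 
   F   H  I 
   G   I  H 
   H   J  K 
   I   K  J 
   J   L  M 
 * K   M  L 
   L   L  M 
   M   M  L 
(> = start, * = accepting)

start=A; accept=K; A-p->B; A-q->C; B-p->D; B-q->E; C-p->E; C-q->D; D-p->F; D-q->G; E-p->G; E-q->F; F-p->H; F-q->I; G-p->I; G-q->H; H-p->J; H-q->K; I-p->K; I-q->J; J-p->L; J-q->M; K-p->M; K-q->L; L-p->L; L-q->M; M-p->M; M-q->L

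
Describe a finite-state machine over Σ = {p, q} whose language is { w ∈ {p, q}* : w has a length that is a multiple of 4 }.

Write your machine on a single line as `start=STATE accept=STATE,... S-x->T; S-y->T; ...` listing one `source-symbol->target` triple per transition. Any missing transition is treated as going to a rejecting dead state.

Count input length modulo 4: every symbol advances one step around the cycle A → B → C → D → A. Accept at A.
       p  q 
>* A   B  B 
   B   C  C 
   C   D  D 
   D   A  A 
(> = start, * = accepting)

start=A; accept=A; A-p->B; A-q->B; B-p->C; B-q->C; C-p->D; C-q->D; D-p->A; D-q->A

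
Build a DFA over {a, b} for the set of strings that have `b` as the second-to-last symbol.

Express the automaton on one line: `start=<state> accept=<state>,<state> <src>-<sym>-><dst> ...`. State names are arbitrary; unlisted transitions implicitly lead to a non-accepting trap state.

start=q0 accept=q5,q6 q0-a->q1 q0-b->q2 q1-a->q3 q1-b->q4 q2-a->q5 q2-b->q6 q3-a->q3 q3-b->q4 q4-a->q5 q4-b->q6 q5-a->q3 q5-b->q4 q6-a->q5 q6-b->q6

A DFA must remember the last 2 symbols (since which symbol is second-to-last isn't known until the input ends). Use one state per possible window of the last ≤2 symbols; accept from those whose window starts with `b`.
With 7 states:
        a   b  
>  q0   q1  q2 
   q1   q3  q4 
   q2   q5  q6 
   q3   q3  q4 
   q4   q5  q6 
 * q5   q3  q4 
 * q6   q5  q6 
(> = start, * = accepting)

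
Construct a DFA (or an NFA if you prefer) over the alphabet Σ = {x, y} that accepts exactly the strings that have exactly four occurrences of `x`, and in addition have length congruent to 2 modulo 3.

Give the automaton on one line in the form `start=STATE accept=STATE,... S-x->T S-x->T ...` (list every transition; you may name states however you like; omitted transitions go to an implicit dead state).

start=q0 accept=q13 q0-x->q1 q0-y->q2 q1-x->q3 q1-y->q4 q2-x->q4 q2-y->q5 q3-x->q6 q3-y->q7 q4-x->q7 q4-y->q8 q5-x->q8 q5-y->q0 q6-x->q9 q6-y->q10 q7-x->q10 q7-y->q11 q8-x->q11 q8-y->q1 q9-x->q12 q9-y->q13 q10-x->q13 q10-y->q14 q11-x->q14 q11-y->q3 q12-x->q12 q12-y->q12 q13-x->q12 q13-y->q15 q14-x->q15 q14-y->q6 q15-x->q12 q15-y->q9

Handle the two conditions separately and then intersect. The first has 6 states tracking the count of `x`s, saturating at 5; the second has 3 states tracking the input length modulo 3. A product state is a pair (one from each), accepting exactly when both do. After merging equivalent states the machine shrinks.
A 16-state machine:
          x    y  
>  q0     q1   q2 
   q1     q3   q4 
   q2     q4   q5 
   q3     q6   q7 
   q4     q7   q8 
   q5     q8   q0 
   q6     q9  q10 
   q7    q10  q11 
   q8    q11   q1 
   q9    q12  q13 
   q10   q13  q14 
   q11   q14   q3 
   q12   q12  q12 
 * q13   q12  q15 
   q14   q15   q6 
   q15   q12   q9 
(> = start, * = accepting)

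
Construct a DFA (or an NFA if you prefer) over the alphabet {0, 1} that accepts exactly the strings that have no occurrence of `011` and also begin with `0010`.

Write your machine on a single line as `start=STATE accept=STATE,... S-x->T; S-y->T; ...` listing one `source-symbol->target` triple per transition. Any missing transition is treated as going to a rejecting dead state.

start=q0; accept=q8,q9; q0-0->q1; q0-1->q2; q1-0->q3; q1-1->q4; q2-0->q5; q2-1->q2; q3-0->q5; q3-1->q6; q4-0->q5; q4-1->q7; q5-0->q5; q5-1->q4; q6-0->q8; q6-1->q7; q7-0->q7; q7-1->q7; q8-0->q8; q8-1->q9; q9-0->q8; q9-1->q10; q10-0->q10; q10-1->q10

Run two small machines in parallel and take their product. One (4 states) tracks partial matches of the forbidden pattern `011`; the other (6 states) tracks whether the input so far still matches the prefix `0010`. Each combined state is a pair, one component from each; accept when both components accept.
11 states suffice.
          0    1  
>  q0     q1   q2 
   q1     q3   q4 
   q2     q5   q2 
   q3     q5   q6 
   q4     q5   q7 
   q5     q5   q4 
   q6     q8   q7 
   q7     q7   q7 
 * q8     q8   q9 
 * q9     q8  q10 
   q10   q10  q10 
(> = start, * = accepting)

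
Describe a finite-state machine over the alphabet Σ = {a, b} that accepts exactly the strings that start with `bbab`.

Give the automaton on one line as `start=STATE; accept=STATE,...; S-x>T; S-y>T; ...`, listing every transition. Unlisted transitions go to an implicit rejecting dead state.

Walk along `bbab` while the input agrees: from q0 take `b` to q1, and so on. Any deviation drops to the rejecting sink q5. Once q4 is reached the prefix is confirmed and every continuation is accepted.
A 6-state machine:
        a   b  
>  q0   q5  q1 
   q1   q5  q2 
   q2   q3  q5 
   q3   q5  q4 
 * q4   q4  q4 
   q5   q5  q5 
(> = start, * = accepting)

start=q0; accept=q4; q0-a>q5; q0-b>q1; q1-a>q5; q1-b>q2; q2-a>q3; q2-b>q5; q3-a>q5; q3-b>q4; q4-a>q4; q4-b>q4; q5-a>q5; q5-b>q5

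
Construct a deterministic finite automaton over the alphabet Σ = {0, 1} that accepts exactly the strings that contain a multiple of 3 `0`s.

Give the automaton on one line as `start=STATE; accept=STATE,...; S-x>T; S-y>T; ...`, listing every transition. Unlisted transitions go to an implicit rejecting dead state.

start=S0; accept=S0; S0-0>S1; S0-1>S0; S1-0>S2; S1-1>S1; S2-0>S0; S2-1>S2

Keep the running count of `0`s modulo 3: each `0` advances along the cycle S0 → S1 → S2 → S0 while other symbols loop. Accept at S0.
A 3-state machine:
        0   1  
>* S0   S1  S0 
   S1   S2  S1 
   S2   S0  S2 
(> = start, * = accepting)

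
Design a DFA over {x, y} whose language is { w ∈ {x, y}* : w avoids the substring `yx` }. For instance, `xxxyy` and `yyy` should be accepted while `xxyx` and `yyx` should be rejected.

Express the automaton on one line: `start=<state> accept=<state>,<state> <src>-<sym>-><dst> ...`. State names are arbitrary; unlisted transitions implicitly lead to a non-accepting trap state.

This is the complement of 'contains `yx`'. Use the same substring-matching states — q0 through q2 holding how much of `yx` has just been matched — but flip the accepting set: everything except the trap q2 accepts.
A 3-state machine:
        x   y  
>* q0   q0  q1 
 * q1   q2  q1 
   q2   q2  q2 
(> = start, * = accepting)

start=q0 accept=q0,q1 q0-x->q0 q0-y->q1 q1-x->q2 q1-y->q1 q2-x->q2 q2-y->q2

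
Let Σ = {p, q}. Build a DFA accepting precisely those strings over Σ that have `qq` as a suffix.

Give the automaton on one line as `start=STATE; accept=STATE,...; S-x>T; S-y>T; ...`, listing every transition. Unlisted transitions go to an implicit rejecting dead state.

start=S0; accept=S2; S0-p>S0; S0-q>S1; S1-p>S0; S1-q>S2; S2-p>S0; S2-q>S2

Let each state record the length of the longest suffix of the input read so far that is also a prefix of `qq`. S1 means the last symbol is `q`; S2 means the last 2 symbols are `qq`. Accept only at S2, where the string currently ends in `qq`.
With 3 states:
        p   q  
>  S0   S0  S1 
   S1   S0  S2 
 * S2   S0  S2 
(> = start, * = accepting)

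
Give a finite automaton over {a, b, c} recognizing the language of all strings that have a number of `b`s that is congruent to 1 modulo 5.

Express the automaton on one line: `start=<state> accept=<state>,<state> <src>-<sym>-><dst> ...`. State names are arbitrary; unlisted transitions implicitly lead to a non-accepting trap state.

start=q0 accept=q1 q0-a->q0 q0-b->q1 q0-c->q0 q1-a->q1 q1-b->q2 q1-c->q1 q2-a->q2 q2-b->q3 q2-c->q2 q3-a->q3 q3-b->q4 q3-c->q3 q4-a->q4 q4-b->q0 q4-c->q4

The only thing that matters is how many `b`s have appeared, reduced mod 5. Use one state per residue: q0 for 0, …, q4 for 4. Reading `b` moves to the next residue; anything else stays put. q1 is accepting.
With 5 states:
        a   b   c  
>  q0   q0  q1  q0 
 * q1   q1  q2  q1 
   q2   q2  q3  q2 
   q3   q3  q4  q3 
   q4   q4  q0  q4 
(> = start, * = accepting)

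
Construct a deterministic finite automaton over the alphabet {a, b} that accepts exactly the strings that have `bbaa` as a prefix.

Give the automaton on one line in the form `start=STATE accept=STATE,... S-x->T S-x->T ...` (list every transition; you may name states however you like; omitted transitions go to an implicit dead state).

Walk along `bbaa` while the input agrees: from s0 take `b` to s1, and so on. Any deviation drops to the rejecting sink s5. Once s4 is reached the prefix is confirmed and every continuation is accepted.
A 6-state machine:
        a   b  
>  s0   s5  s1 
   s1   s5  s2 
   s2   s3  s5 
   s3   s4  s5 
 * s4   s4  s4 
   s5   s5  s5 
(> = start, * = accepting)

start=s0 accept=s4 s0-a->s5 s0-b->s1 s1-a->s5 s1-b->s2 s2-a->s3 s2-b->s5 s3-a->s4 s3-b->s5 s4-a->s4 s4-b->s4 s5-a->s5 s5-b->s5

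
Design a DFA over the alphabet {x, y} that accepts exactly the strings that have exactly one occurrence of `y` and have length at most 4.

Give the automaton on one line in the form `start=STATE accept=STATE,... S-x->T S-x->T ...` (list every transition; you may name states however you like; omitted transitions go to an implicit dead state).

start=q0 accept=q2,q4,q7,q8 q0-x->q1 q0-y->q2 q1-x->q3 q1-y->q4 q2-x->q4 q2-y->q5 q3-x->q6 q3-y->q7 q4-x->q7 q4-y->q5 q5-x->q5 q5-y->q5 q6-x->q5 q6-y->q8 q7-x->q8 q7-y->q5 q8-x->q5 q8-y->q5

Build one automaton per condition and run them in lockstep. One (3 states) tracks the count of `y`s, saturating at 2; the other (6 states) tracks the input length, saturating at 5. Each combined state is a pair, one component from each; accept when both components accept. Minimizing collapses redundant product states.
A 9-state machine:
        x   y  
>  q0   q1  q2 
   q1   q3  q4 
 * q2   q4  q5 
   q3   q6  q7 
 * q4   q7  q5 
   q5   q5  q5 
   q6   q5  q8 
 * q7   q8  q5 
 * q8   q5  q5 
(> = start, * = accepting)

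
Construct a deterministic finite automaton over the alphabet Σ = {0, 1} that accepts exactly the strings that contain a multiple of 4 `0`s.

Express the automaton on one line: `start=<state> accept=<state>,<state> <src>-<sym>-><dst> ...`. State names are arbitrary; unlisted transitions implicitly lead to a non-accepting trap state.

The only thing that matters is how many `0`s have appeared, reduced mod 4. Use one state per residue: q0 for 0, …, q3 for 3. Reading `0` moves to the next residue; anything else stays put. q0 is accepting.
        0   1  
>* q0   q1  q0 
   q1   q2  q1 
   q2   q3  q2 
   q3   q0  q3 
(> = start, * = accepting)

start=q0 accept=q0 q0-0->q1 q0-1->q0 q1-0->q2 q1-1->q1 q2-0->q3 q2-1->q2 q3-0->q0 q3-1->q3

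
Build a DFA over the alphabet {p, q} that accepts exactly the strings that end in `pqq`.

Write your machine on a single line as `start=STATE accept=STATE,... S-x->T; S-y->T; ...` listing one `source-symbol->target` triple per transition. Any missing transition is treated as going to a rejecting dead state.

Remember how much of `pqq` the current input suffix matches. State A means no match yet; B means the last symbol is `p`; C means the last 2 symbols are `pq`; D means the last 3 symbols are `pqq`. Only D accepts. On a mismatch, fall back to the longest proper suffix that is still a prefix of `pqq`.
A 4-state machine:
       p  q 
>  A   B  A 
   B   B  C 
   C   B  D 
 * D   B  A 
(> = start, * = accepting)

start=A; accept=D; A-p->B; A-q->A; B-p->B; B-q->C; C-p->B; C-q->D; D-p->B; D-q->A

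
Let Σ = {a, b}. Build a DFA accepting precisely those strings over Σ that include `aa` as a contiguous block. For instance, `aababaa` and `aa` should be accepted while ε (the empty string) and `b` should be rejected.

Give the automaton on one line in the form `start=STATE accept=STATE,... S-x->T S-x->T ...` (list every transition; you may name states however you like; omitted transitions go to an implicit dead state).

Track how much of `aa` has been matched so far: state S0 is no progress, S2 is the absorbing accept state reached once `aa` has occurred. Intermediate states record partial matches; on a mismatch, fall back to the longest reusable overlap.
        a   b  
>  S0   S1  S0 
   S1   S2  S0 
 * S2   S2  S2 
(> = start, * = accepting)

start=S0 accept=S2 S0-a->S1 S0-b->S0 S1-a->S2 S1-b->S0 S2-a->S2 S2-b->S2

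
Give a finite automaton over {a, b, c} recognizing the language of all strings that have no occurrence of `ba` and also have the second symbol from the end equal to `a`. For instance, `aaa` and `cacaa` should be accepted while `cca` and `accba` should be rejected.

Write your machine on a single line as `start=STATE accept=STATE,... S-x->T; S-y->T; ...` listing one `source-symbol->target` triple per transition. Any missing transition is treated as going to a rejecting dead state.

Run two small machines in parallel and take their product. One (3 states) tracks partial matches of the forbidden pattern `ba`; the other (13 states) tracks the last 2 symbols read. Each combined state is a pair, one component from each; accept when both components accept.
A 21-state machine:
          a    b    c  
>  q0     q1   q2   q3 
   q1     q4   q5   q6 
   q2     q7   q8   q9 
   q3    q10  q11  q12 
 * q4     q4   q5   q6 
 * q5     q7   q8   q9 
 * q6    q10  q11  q12 
   q7    q13  q14  q15 
   q8     q7   q8   q9 
   q9    q10  q11  q12 
   q10    q4   q5   q6 
   q11    q7   q8   q9 
   q12   q10  q11  q12 
   q13   q13  q14  q15 
   q14    q7  q16  q17 
   q15   q18  q19  q20 
   q16    q7  q16  q17 
   q17   q18  q19  q20 
   q18   q13  q14  q15 
   q19    q7  q16  q17 
   q20   q18  q19  q20 
(> = start, * = accepting)

start=q0; accept=q4,q5,q6; q0-a->q1; q0-b->q2; q0-c->q3; q1-a->q4; q1-b->q5; q1-c->q6; q2-a->q7; q2-b->q8; q2-c->q9; q3-a->q10; q3-b->q11; q3-c->q12; q4-a->q4; q4-b->q5; q4-c->q6; q5-a->q7; q5-b->q8; q5-c->q9; q6-a->q10; q6-b->q11; q6-c->q12; q7-a->q13; q7-b->q14; q7-c->q15; q8-a->q7; q8-b->q8; q8-c->q9; q9-a->q10; q9-b->q11; q9-c->q12; q10-a->q4; q10-b->q5; q10-c->q6; q11-a->q7; q11-b->q8; q11-c->q9; q12-a->q10; q12-b->q11; q12-c->q12; q13-a->q13; q13-b->q14; q13-c->q15; q14-a->q7; q14-b->q16; q14-c->q17; q15-a->q18; q15-b->q19; q15-c->q20; q16-a->q7; q16-b->q16; q16-c->q17; q17-a->q18; q17-b->q19; q17-c->q20; q18-a->q13; q18-b->q14; q18-c->q15; q19-a->q7; q19-b->q16; q19-c->q17; q20-a->q18; q20-b->q19; q20-c->q20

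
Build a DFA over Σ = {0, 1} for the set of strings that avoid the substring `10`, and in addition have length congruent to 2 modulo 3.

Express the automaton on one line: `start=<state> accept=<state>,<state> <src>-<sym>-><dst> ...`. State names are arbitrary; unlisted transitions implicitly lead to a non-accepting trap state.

Handle the two conditions separately and then intersect. The first has 3 states tracking partial matches of the forbidden pattern `10`; the second has 3 states tracking the input length modulo 3. A product state is a pair (one from each), accepting exactly when both do.
With 9 states:
        0   1  
>  q0   q1  q2 
   q1   q3  q4 
   q2   q5  q4 
 * q3   q0  q6 
 * q4   q7  q6 
   q5   q7  q7 
   q6   q8  q2 
   q7   q8  q8 
   q8   q5  q5 
(> = start, * = accepting)

start=q0 accept=q3,q4 q0-0->q1 q0-1->q2 q1-0->q3 q1-1->q4 q2-0->q5 q2-1->q4 q3-0->q0 q3-1->q6 q4-0->q7 q4-1->q6 q5-0->q7 q5-1->q7 q6-0->q8 q6-1->q2 q7-0->q8 q7-1->q8 q8-0->q5 q8-1->q5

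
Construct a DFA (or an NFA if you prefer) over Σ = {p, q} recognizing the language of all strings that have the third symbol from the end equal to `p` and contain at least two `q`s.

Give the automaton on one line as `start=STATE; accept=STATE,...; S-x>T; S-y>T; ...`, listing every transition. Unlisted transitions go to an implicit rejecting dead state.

Handle the two conditions separately and then intersect. The first has 15 states tracking the last 3 symbols read; the second has 4 states tracking the count of `q`s, saturating at 3. A product state is a pair (one from each), accepting exactly when both do. After merging equivalent states the machine shrinks.
With 14 states:
          p    q  
>  S0     S1   S2 
   S1     S1   S3 
   S2     S4   S5 
   S3     S4   S6 
   S4     S7   S8 
   S5     S9   S5 
 * S6     S9   S5 
   S7     S7  S10 
   S8    S11   S6 
   S9    S12   S8 
 * S10   S11   S6 
 * S11   S12   S8 
   S12   S13  S10 
 * S13   S13  S10 
(> = start, * = accepting)

start=S0; accept=S6,S10,S11,S13; S0-p>S1; S0-q>S2; S1-p>S1; S1-q>S3; S2-p>S4; S2-q>S5; S3-p>S4; S3-q>S6; S4-p>S7; S4-q>S8; S5-p>S9; S5-q>S5; S6-p>S9; S6-q>S5; S7-p>S7; S7-q>S10; S8-p>S11; S8-q>S6; S9-p>S12; S9-q>S8; S10-p>S11; S10-q>S6; S11-p>S12; S11-q>S8; S12-p>S13; S12-q>S10; S13-p>S13; S13-q>S10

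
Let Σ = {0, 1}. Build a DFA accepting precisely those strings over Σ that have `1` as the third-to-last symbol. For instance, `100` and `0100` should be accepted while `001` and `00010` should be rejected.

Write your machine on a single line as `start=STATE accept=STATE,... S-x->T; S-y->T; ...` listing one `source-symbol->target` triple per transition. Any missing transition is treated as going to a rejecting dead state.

start=q0; accept=q11,q12,q13,q14; q0-0->q1; q0-1->q2; q1-0->q3; q1-1->q4; q2-0->q5; q2-1->q6; q3-0->q7; q3-1->q8; q4-0->q9; q4-1->q10; q5-0->q11; q5-1->q12; q6-0->q13; q6-1->q14; q7-0->q7; q7-1->q8; q8-0->q9; q8-1->q10; q9-0->q11; q9-1->q12; q10-0->q13; q10-1->q14; q11-0->q7; q11-1->q8; q12-0->q9; q12-1->q10; q13-0->q11; q13-1->q12; q14-0->q13; q14-1->q14

A DFA must remember the last 3 symbols (since which symbol is third-to-last isn't known until the input ends). Use one state per possible window of the last ≤3 symbols; accept from those whose window starts with `1`.
          0    1  
>  q0     q1   q2 
   q1     q3   q4 
   q2     q5   q6 
   q3     q7   q8 
   q4     q9  q10 
   q5    q11  q12 
   q6    q13  q14 
   q7     q7   q8 
   q8     q9  q10 
   q9    q11  q12 
   q10   q13  q14 
 * q11    q7   q8 
 * q12    q9  q10 
 * q13   q11  q12 
 * q14   q13  q14 
(> = start, * = accepting)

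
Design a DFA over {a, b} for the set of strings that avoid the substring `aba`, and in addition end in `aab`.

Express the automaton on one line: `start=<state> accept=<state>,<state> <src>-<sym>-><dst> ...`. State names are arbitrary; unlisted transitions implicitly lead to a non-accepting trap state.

Build one automaton per condition and run them in lockstep. One (4 states) tracks partial matches of the forbidden pattern `aba`; the other (4 states) tracks how much of the suffix `aab` has currently been matched. Each combined state is a pair, one component from each; accept when both components accept. After merging equivalent states the machine shrinks.
        a   b  
>  s0   s1  s0 
   s1   s2  s3 
   s2   s2  s4 
   s3   s5  s0 
 * s4   s5  s0 
   s5   s5  s5 
(> = start, * = accepting)

start=s0 accept=s4 s0-a->s1 s0-b->s0 s1-a->s2 s1-b->s3 s2-a->s2 s2-b->s4 s3-a->s5 s3-b->s0 s4-a->s5 s4-b->s0 s5-a->s5 s5-b->s5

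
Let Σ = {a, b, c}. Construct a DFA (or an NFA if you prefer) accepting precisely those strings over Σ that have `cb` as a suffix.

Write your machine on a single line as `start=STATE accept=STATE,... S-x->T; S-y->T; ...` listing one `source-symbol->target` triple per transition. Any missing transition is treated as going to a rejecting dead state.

start=q0; accept=q2; q0-a->q0; q0-b->q0; q0-c->q1; q1-a->q0; q1-b->q2; q1-c->q1; q2-a->q0; q2-b->q0; q2-c->q1

Let each state record the length of the longest suffix of the input read so far that is also a prefix of `cb`. q1 means the last symbol is `c`; q2 means the last 2 symbols are `cb`. Accept only at q2, where the string currently ends in `cb`.
3 states suffice.
        a   b   c  
>  q0   q0  q0  q1 
   q1   q0  q2  q1 
 * q2   q0  q0  q1 
(> = start, * = accepting)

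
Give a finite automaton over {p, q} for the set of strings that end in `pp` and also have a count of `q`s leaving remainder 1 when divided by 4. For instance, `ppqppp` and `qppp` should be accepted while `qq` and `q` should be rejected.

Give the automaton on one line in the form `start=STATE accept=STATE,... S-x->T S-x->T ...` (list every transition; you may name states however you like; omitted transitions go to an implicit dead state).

start=S0 accept=S4 S0-p->S0 S0-q->S1 S1-p->S2 S1-q->S3 S2-p->S4 S2-q->S3 S3-p->S3 S3-q->S5 S4-p->S4 S4-q->S3 S5-p->S5 S5-q->S0

Handle the two conditions separately and then intersect. The first has 3 states tracking how much of the suffix `pp` has currently been matched; the second has 4 states tracking the count of `q`s modulo 4. A product state is a pair (one from each), accepting exactly when both do. Minimizing collapses redundant product states.
        p   q  
>  S0   S0  S1 
   S1   S2  S3 
   S2   S4  S3 
   S3   S3  S5 
 * S4   S4  S3 
   S5   S5  S0 
(> = start, * = accepting)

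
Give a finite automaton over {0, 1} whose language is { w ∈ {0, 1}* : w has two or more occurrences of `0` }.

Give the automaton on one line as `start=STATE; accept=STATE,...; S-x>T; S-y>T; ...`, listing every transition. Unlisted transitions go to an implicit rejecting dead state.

start=S0; accept=S2,S3; S0-0>S1; S0-1>S0; S1-0>S2; S1-1>S1; S2-0>S3; S2-1>S2; S3-0>S3; S3-1>S3

Count `0`s, saturating at 3: states S0 through S2 mean 0 through 2 `0`s seen; S3 means more than 2. Each `0` increments (capped at S3); other symbols loop. Accept from {S2, S3}.
        0   1  
>  S0   S1  S0 
   S1   S2  S1 
 * S2   S3  S2 
 * S3   S3  S3 
(> = start, * = accepting)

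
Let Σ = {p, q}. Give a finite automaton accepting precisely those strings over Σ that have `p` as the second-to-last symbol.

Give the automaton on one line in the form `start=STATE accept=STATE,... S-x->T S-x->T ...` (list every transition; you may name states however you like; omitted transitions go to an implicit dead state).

start=A accept=D,E A-p->B A-q->C B-p->D B-q->E C-p->F C-q->G D-p->D D-q->E E-p->F E-q->G F-p->D F-q->E G-p->F G-q->G

A DFA must remember the last 2 symbols (since which symbol is second-to-last isn't known until the input ends). Use one state per possible window of the last ≤2 symbols; accept from those whose window starts with `p`.
7 states suffice.
       p  q 
>  A   B  C 
   B   D  E 
   C   F  G 
 * D   D  E 
 * E   F  G 
   F   D  E 
   G   F  G 
(> = start, * = accepting)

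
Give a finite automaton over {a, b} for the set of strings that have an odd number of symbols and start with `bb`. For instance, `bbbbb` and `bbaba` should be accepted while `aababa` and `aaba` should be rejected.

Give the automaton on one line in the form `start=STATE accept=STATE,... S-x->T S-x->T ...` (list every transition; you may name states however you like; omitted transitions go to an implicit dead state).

start=S0 accept=S4 S0-a->S1 S0-b->S2 S1-a->S1 S1-b->S1 S2-a->S1 S2-b->S3 S3-a->S4 S3-b->S4 S4-a->S3 S4-b->S3

Build one automaton per condition and run them in lockstep. The first has 2 states tracking the input length modulo 2; the second has 4 states tracking whether the input so far still matches the prefix `bb`. A product state is a pair (one from each), accepting exactly when both do. Equivalent product states are then merged.
        a   b  
>  S0   S1  S2 
   S1   S1  S1 
   S2   S1  S3 
   S3   S4  S4 
 * S4   S3  S3 
(> = start, * = accepting)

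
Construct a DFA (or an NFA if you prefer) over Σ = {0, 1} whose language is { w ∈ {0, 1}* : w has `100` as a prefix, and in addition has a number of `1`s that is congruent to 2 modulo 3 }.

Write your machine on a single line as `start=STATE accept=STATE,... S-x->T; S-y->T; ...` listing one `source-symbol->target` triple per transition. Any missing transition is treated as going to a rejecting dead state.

Build one automaton per condition and run them in lockstep. One (5 states) tracks whether the input so far still matches the prefix `100`; the other (3 states) tracks the count of `1`s modulo 3. Each combined state is a pair, one component from each; accept when both components accept. Equivalent product states are then merged.
With 7 states:
        0   1  
>  s0   s1  s2 
   s1   s1  s1 
   s2   s3  s1 
   s3   s4  s1 
   s4   s4  s5 
 * s5   s5  s6 
   s6   s6  s4 
(> = start, * = accepting)

start=s0; accept=s5; s0-0->s1; s0-1->s2; s1-0->s1; s1-1->s1; s2-0->s3; s2-1->s1; s3-0->s4; s3-1->s1; s4-0->s4; s4-1->s5; s5-0->s5; s5-1->s6; s6-0->s6; s6-1->s4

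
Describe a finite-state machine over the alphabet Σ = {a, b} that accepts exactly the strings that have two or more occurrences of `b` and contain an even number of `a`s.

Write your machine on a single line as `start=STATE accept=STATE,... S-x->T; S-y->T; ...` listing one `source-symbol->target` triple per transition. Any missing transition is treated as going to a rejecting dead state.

Handle the two conditions separately and then intersect. One (4 states) tracks the count of `b`s, saturating at 3; the other (2 states) tracks the count of `a`s modulo 2. Each combined state is a pair, one component from each; accept when both components accept. Minimizing collapses redundant product states.
A 6-state machine:
        a   b  
>  q0   q1  q2 
   q1   q0  q3 
   q2   q3  q4 
   q3   q2  q5 
 * q4   q5  q4 
   q5   q4  q5 
(> = start, * = accepting)

start=q0; accept=q4; q0-a->q1; q0-b->q2; q1-a->q0; q1-b->q3; q2-a->q3; q2-b->q4; q3-a->q2; q3-b->q5; q4-a->q5; q4-b->q4; q5-a->q4; q5-b->q5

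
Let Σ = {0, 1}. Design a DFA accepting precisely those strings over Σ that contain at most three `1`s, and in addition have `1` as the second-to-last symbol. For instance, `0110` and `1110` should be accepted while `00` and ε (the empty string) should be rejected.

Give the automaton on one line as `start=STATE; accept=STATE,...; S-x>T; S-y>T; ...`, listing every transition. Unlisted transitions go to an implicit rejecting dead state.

Handle the two conditions separately and then intersect. One (5 states) tracks the count of `1`s, saturating at 4; the other (7 states) tracks the last 2 symbols read. Each combined state is a pair, one component from each; accept when both components accept.
With 19 states:
          0    1  
>  s0     s1   s2 
   s1     s3   s4 
   s2     s5   s6 
   s3     s3   s4 
   s4     s5   s6 
 * s5     s7   s8 
 * s6     s9  s10 
   s7     s7   s8 
   s8     s9  s10 
 * s9    s11  s12 
 * s10   s13  s14 
   s11   s11  s12 
   s12   s13  s14 
 * s13   s15  s16 
   s14   s17  s14 
   s15   s15  s16 
   s16   s17  s14 
   s17   s18  s16 
   s18   s18  s16 
(> = start, * = accepting)

start=s0; accept=s5,s6,s9,s10,s13; s0-0>s1; s0-1>s2; s1-0>s3; s1-1>s4; s2-0>s5; s2-1>s6; s3-0>s3; s3-1>s4; s4-0>s5; s4-1>s6; s5-0>s7; s5-1>s8; s6-0>s9; s6-1>s10; s7-0>s7; s7-1>s8; s8-0>s9; s8-1>s10; s9-0>s11; s9-1>s12; s10-0>s13; s10-1>s14; s11-0>s11; s11-1>s12; s12-0>s13; s12-1>s14; s13-0>s15; s13-1>s16; s14-0>s17; s14-1>s14; s15-0>s15; s15-1>s16; s16-0>s17; s16-1>s14; s17-0>s18; s17-1>s16; s18-0>s18; s18-1>s16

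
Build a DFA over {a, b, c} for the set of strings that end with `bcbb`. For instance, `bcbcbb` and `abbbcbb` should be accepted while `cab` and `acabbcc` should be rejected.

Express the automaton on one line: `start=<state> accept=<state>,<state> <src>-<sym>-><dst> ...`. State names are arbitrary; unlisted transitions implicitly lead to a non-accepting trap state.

Let each state record the length of the longest suffix of the input read so far that is also a prefix of `bcbb`. q1 means the last symbol is `b`; q2 means the last 2 symbols are `bc`; q3 means the last 3 symbols are `bcb`; q4 means the last 4 symbols are `bcbb`. Accept only at q4, where the string currently ends in `bcbb`.
With 5 states:
        a   b   c  
>  q0   q0  q1  q0 
   q1   q0  q1  q2 
   q2   q0  q3  q0 
   q3   q0  q4  q2 
 * q4   q0  q1  q2 
(> = start, * = accepting)

start=q0 accept=q4 q0-a->q0 q0-b->q1 q0-c->q0 q1-a->q0 q1-b->q1 q1-c->q2 q2-a->q0 q2-b->q3 q2-c->q0 q3-a->q0 q3-b->q4 q3-c->q2 q4-a->q0 q4-b->q1 q4-c->q2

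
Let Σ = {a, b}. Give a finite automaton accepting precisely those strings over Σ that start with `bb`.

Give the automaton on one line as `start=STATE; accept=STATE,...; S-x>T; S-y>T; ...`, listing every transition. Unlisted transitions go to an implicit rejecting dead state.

Check the first 2 symbols one by one: s0 through s1 record how many have matched `bb` so far; any wrong symbol goes to the dead state s3. After all 2 match we enter the accepting sink s2.
        a   b  
>  s0   s3  s1 
   s1   s3  s2 
 * s2   s2  s2 
   s3   s3  s3 
(> = start, * = accepting)

start=s0; accept=s2; s0-a>s3; s0-b>s1; s1-a>s3; s1-b>s2; s2-a>s2; s2-b>s2; s3-a>s3; s3-b>s3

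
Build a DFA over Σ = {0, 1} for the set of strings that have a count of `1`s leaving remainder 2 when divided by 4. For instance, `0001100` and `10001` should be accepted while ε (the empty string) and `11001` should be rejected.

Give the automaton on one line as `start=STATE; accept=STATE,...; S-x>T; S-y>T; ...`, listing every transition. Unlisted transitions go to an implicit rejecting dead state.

start=s0; accept=s2; s0-0>s0; s0-1>s1; s1-0>s1; s1-1>s2; s2-0>s2; s2-1>s3; s3-0>s3; s3-1>s0

Keep the running count of `1`s modulo 4: each `1` advances along the cycle s0 → s1 → s2 → s3 → s0 while other symbols loop. Accept at s2.
        0   1  
>  s0   s0  s1 
   s1   s1  s2 
 * s2   s2  s3 
   s3   s3  s0 
(> = start, * = accepting)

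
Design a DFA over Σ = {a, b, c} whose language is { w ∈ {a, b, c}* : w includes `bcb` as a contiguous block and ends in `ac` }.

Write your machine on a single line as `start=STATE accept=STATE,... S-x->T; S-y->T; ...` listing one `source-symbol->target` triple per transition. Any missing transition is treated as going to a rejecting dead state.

start=s0; accept=s7; s0-a->s1; s0-b->s2; s0-c->s0; s1-a->s1; s1-b->s2; s1-c->s3; s2-a->s1; s2-b->s2; s2-c->s4; s3-a->s1; s3-b->s2; s3-c->s0; s4-a->s1; s4-b->s5; s4-c->s0; s5-a->s6; s5-b->s5; s5-c->s5; s6-a->s6; s6-b->s5; s6-c->s7; s7-a->s6; s7-b->s5; s7-c->s5

Run two small machines in parallel and take their product. The first has 4 states tracking whether and how much of `bcb` has been seen; the second has 3 states tracking how much of the suffix `ac` has currently been matched. A product state is a pair (one from each), accepting exactly when both do.
With 8 states:
        a   b   c  
>  s0   s1  s2  s0 
   s1   s1  s2  s3 
   s2   s1  s2  s4 
   s3   s1  s2  s0 
   s4   s1  s5  s0 
   s5   s6  s5  s5 
   s6   s6  s5  s7 
 * s7   s6  s5  s5 
(> = start, * = accepting)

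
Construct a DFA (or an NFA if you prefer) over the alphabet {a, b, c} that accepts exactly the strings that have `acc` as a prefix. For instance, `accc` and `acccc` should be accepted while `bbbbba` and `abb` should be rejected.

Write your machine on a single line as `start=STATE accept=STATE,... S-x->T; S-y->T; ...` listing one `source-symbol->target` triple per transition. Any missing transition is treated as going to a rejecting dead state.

start=S0; accept=S3; S0-a->S1; S0-b->S4; S0-c->S4; S1-a->S4; S1-b->S4; S1-c->S2; S2-a->S4; S2-b->S4; S2-c->S3; S3-a->S3; S3-b->S3; S3-c->S3; S4-a->S4; S4-b->S4; S4-c->S4

Walk along `acc` while the input agrees: from S0 take `a` to S1, and so on. Any deviation drops to the rejecting sink S4. Once S3 is reached the prefix is confirmed and every continuation is accepted.
A 5-state machine:
        a   b   c  
>  S0   S1  S4  S4 
   S1   S4  S4  S2 
   S2   S4  S4  S3 
 * S3   S3  S3  S3 
   S4   S4  S4  S4 
(> = start, * = accepting)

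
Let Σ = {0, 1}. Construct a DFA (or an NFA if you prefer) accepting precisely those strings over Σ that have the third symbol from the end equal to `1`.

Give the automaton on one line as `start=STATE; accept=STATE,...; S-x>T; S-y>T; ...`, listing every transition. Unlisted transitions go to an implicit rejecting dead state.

Because acceptance depends on a position counted from the end, the machine has to buffer the most recent 3 symbols. Make each state the string of the last up-to-3 symbols read; on input `x` shift the window left and append `x`. Accept when the buffered window has length 3 and begins with `1`.
15 states suffice.
       0  1 
>  A   B  C 
   B   D  E 
   C   F  G 
   D   H  I 
   E   J  K 
   F   L  M 
   G   N  O 
   H   H  I 
   I   J  K 
   J   L  M 
   K   N  O 
 * L   H  I 
 * M   J  K 
 * N   L  M 
 * O   N  O 
(> = start, * = accepting)

start=A; accept=L,M,N,O; A-0>B; A-1>C; B-0>D; B-1>E; C-0>F; C-1>G; D-0>H; D-1>I; E-0>J; E-1>K; F-0>L; F-1>M; G-0>N; G-1>O; H-0>H; H-1>I; I-0>J; I-1>K; J-0>L; J-1>M; K-0>N; K-1>O; L-0>H; L-1>I; M-0>J; M-1>K; N-0>L; N-1>M; O-0>N; O-1>O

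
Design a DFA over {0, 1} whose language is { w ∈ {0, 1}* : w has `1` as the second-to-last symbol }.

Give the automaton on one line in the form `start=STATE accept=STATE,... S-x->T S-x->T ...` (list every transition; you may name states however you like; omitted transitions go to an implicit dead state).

start=A accept=F,G A-0->B A-1->C B-0->D B-1->E C-0->F C-1->G D-0->D D-1->E E-0->F E-1->G F-0->D F-1->E G-0->F G-1->G

A DFA must remember the last 2 symbols (since which symbol is second-to-last isn't known until the input ends). Use one state per possible window of the last ≤2 symbols; accept from those whose window starts with `1`.
With 7 states:
       0  1 
>  A   B  C 
   B   D  E 
   C   F  G 
   D   D  E 
   E   F  G 
 * F   D  E 
 * G   F  G 
(> = start, * = accepting)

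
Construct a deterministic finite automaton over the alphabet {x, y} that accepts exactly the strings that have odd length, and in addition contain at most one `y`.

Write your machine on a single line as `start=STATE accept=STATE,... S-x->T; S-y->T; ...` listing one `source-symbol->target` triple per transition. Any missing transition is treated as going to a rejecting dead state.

start=S0; accept=S1,S2; S0-x->S1; S0-y->S2; S1-x->S0; S1-y->S3; S2-x->S3; S2-y->S4; S3-x->S2; S3-y->S5; S4-x->S5; S4-y->S5; S5-x->S4; S5-y->S4

Handle the two conditions separately and then intersect. The first has 2 states tracking the input length modulo 2; the second has 3 states tracking the count of `y`s, saturating at 2. A product state is a pair (one from each), accepting exactly when both do.
A 6-state machine:
        x   y  
>  S0   S1  S2 
 * S1   S0  S3 
 * S2   S3  S4 
   S3   S2  S5 
   S4   S5  S5 
   S5   S4  S4 
(> = start, * = accepting)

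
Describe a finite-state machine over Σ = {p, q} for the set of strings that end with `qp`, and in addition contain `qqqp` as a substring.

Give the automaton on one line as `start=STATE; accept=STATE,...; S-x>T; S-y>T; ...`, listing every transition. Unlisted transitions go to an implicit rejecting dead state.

Build one automaton per condition and run them in lockstep. The first has 3 states tracking how much of the suffix `qp` has currently been matched; the second has 5 states tracking whether and how much of `qqqp` has been seen. A product state is a pair (one from each), accepting exactly when both do. Minimizing collapses redundant product states.
A 6-state machine:
        p   q  
>  s0   s0  s1 
   s1   s0  s2 
   s2   s0  s3 
   s3   s4  s3 
 * s4   s5  s3 
   s5   s5  s3 
(> = start, * = accepting)

start=s0; accept=s4; s0-p>s0; s0-q>s1; s1-p>s0; s1-q>s2; s2-p>s0; s2-q>s3; s3-p>s4; s3-q>s3; s4-p>s5; s4-q>s3; s5-p>s5; s5-q>s3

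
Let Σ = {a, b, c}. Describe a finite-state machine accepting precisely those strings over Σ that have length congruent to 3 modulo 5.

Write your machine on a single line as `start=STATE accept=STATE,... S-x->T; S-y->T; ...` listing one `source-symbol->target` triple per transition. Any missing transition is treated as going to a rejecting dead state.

Count input length modulo 5: every symbol advances one step around the cycle S0 → S1 → S2 → S3 → S4 → S0. Accept at S3.
5 states suffice.
        a   b   c  
>  S0   S1  S1  S1 
   S1   S2  S2  S2 
   S2   S3  S3  S3 
 * S3   S4  S4  S4 
   S4   S0  S0  S0 
(> = start, * = accepting)

start=S0; accept=S3; S0-a->S1; S0-b->S1; S0-c->S1; S1-a->S2; S1-b->S2; S1-c->S2; S2-a->S3; S2-b->S3; S2-c->S3; S3-a->S4; S3-b->S4; S3-c->S4; S4-a->S0; S4-b->S0; S4-c->S0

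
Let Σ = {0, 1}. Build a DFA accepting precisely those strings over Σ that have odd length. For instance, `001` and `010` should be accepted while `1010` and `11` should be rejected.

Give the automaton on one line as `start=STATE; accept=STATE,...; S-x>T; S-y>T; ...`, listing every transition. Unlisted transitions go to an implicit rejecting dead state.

start=A; accept=B; A-0>B; A-1>B; B-0>A; B-1>A

Count input length modulo 2: every symbol advances one step around the cycle A → B → A. Accept at B.
2 states suffice.
       0  1 
>  A   B  B 
 * B   A  A 
(> = start, * = accepting)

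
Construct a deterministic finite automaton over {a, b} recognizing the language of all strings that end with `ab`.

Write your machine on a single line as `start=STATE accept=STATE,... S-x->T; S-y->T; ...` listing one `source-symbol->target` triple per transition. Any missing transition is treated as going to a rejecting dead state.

Remember how much of `ab` the current input suffix matches. State q0 means no match yet; q1 means the last symbol is `a`; q2 means the last 2 symbols are `ab`. Only q2 accepts. On a mismatch, fall back to the longest proper suffix that is still a prefix of `ab`.
A 3-state machine:
        a   b  
>  q0   q1  q0 
   q1   q1  q2 
 * q2   q1  q0 
(> = start, * = accepting)

start=q0; accept=q2; q0-a->q1; q0-b->q0; q1-a->q1; q1-b->q2; q2-a->q1; q2-b->q0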